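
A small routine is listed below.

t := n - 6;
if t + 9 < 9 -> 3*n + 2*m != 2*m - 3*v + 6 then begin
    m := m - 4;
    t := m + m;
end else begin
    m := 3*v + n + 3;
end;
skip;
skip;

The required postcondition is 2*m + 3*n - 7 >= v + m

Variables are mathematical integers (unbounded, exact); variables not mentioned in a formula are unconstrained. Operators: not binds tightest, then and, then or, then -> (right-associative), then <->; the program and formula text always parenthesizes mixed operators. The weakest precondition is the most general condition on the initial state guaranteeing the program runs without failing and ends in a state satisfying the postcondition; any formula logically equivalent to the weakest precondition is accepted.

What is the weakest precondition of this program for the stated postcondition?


Working backward. After the program, the postcondition 2*m + 3*n - 7 >= v + m must hold; in canonical form it is m + 3*n >= v + 7.
Before skip: m + 3*n >= v + 7
Before skip: m + 3*n >= v + 7
Then branch requires m + 3*n >= v + 11; else branch requires 4*n + 2*v >= 4.
Before the if: ((t < 0 -> 3*n + 3*v != 6) -> m + 3*n >= v + 11) and ((not (t < 0 -> 3*n + 3*v != 6)) -> 4*n + 2*v >= 4)
Before t := n - 6: ((n < 6 -> 3*n + 3*v != 6) -> m + 3*n >= v + 11) and ((not (n < 6 -> 3*n + 3*v != 6)) -> 4*n + 2*v >= 4)
Answer: WP = ((n < 6 -> 3*n + 3*v != 6) -> m + 3*n >= v + 11) and ((not (n < 6 -> 3*n + 3*v != 6)) -> 4*n + 2*v >= 4)


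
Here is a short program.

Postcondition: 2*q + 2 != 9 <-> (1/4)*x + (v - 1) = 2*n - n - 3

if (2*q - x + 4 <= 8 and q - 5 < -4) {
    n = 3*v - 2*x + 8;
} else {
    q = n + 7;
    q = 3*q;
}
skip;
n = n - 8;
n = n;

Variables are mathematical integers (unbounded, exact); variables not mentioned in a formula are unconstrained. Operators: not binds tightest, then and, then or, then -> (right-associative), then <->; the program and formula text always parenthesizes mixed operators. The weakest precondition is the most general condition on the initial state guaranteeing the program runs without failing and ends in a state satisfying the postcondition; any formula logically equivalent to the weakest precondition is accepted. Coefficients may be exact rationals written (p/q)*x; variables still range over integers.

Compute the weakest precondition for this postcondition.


Working backward. After the program, the postcondition 2*q + 2 != 9 <-> (1/4)*x + (v - 1) = 2*n - n - 3 must hold; in canonical form it is 2*q != 7 <-> v + (1/4)*x = n - 2.
Before n := n: 2*q != 7 <-> v + (1/4)*x = n - 2
Before n := n - 8: 2*q != 7 <-> v + (1/4)*x = n - 10
Before skip: 2*q != 7 <-> v + (1/4)*x = n - 10
Then branch requires 2*q != 7 <-> (9/4)*x = 2*v - 2; else branch requires 6*n != -35 <-> v + (1/4)*x = n - 10.
Before the if: ((2*q <= x + 4 and q < 1) -> (2*q != 7 <-> (9/4)*x = 2*v - 2)) and ((not (2*q <= x + 4 and q < 1)) -> (6*n != -35 <-> v + (1/4)*x = n - 10))
Answer: WP = ((2*q <= x + 4 and q < 1) -> (2*q != 7 <-> (9/4)*x = 2*v - 2)) and ((not (2*q <= x + 4 and q < 1)) -> (6*n != -35 <-> v + (1/4)*x = n - 10))


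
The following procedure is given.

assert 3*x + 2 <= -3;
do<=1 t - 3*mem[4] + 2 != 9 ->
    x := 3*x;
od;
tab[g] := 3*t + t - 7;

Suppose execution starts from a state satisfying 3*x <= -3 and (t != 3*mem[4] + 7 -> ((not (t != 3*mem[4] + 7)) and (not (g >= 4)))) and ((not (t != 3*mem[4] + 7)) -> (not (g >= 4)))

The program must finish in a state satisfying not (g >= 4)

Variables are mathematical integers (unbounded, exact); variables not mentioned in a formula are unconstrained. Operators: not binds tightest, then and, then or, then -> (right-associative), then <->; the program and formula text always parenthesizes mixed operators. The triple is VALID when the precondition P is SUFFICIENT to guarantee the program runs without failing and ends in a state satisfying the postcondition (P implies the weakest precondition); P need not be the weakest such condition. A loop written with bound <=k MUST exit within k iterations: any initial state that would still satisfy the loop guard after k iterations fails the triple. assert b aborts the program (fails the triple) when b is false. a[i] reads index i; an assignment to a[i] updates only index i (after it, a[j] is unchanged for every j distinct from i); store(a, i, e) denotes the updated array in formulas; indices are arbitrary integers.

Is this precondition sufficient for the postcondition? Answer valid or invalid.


Working backward. After the program, not (g >= 4) must hold.
Before tab[g] := 3*t + t - 7: not (g >= 4)
Before the loop (bound <=1), unroll the exhaustion recursion (WP_0 = exit-now case; WP_j = one more guarded iteration, up to j = 1):
  WP_0: (not (t != 3*mem[4] + 7)) and (not (g >= 4))
  WP_1: (t != 3*mem[4] + 7 -> ((not (t != 3*mem[4] + 7)) and (not (g >= 4)))) and ((not (t != 3*mem[4] + 7)) -> (not (g >= 4)))
So before the loop: (t != 3*mem[4] + 7 -> ((not (t != 3*mem[4] + 7)) and (not (g >= 4)))) and ((not (t != 3*mem[4] + 7)) -> (not (g >= 4)))
Before assert 3*x + 2 <= -3: 3*x <= -5 and (t != 3*mem[4] + 7 -> ((not (t != 3*mem[4] + 7)) and (not (g >= 4)))) and ((not (t != 3*mem[4] + 7)) -> (not (g >= 4)))
The weakest precondition is 3*x <= -5 and (t != 3*mem[4] + 7 -> ((not (t != 3*mem[4] + 7)) and (not (g >= 4)))) and ((not (t != 3*mem[4] + 7)) -> (not (g >= 4))).
Check whether 3*x <= -3 and (t != 3*mem[4] + 7 -> ((not (t != 3*mem[4] + 7)) and (not (g >= 4)))) and ((not (t != 3*mem[4] + 7)) -> (not (g >= 4))) implies it.
Countermodel: at the initial state g = 3, mem = {[4] = 0, elsewhere 0}, t = 7, x = -1, the precondition holds but the weakest precondition fails.
Answer: invalid


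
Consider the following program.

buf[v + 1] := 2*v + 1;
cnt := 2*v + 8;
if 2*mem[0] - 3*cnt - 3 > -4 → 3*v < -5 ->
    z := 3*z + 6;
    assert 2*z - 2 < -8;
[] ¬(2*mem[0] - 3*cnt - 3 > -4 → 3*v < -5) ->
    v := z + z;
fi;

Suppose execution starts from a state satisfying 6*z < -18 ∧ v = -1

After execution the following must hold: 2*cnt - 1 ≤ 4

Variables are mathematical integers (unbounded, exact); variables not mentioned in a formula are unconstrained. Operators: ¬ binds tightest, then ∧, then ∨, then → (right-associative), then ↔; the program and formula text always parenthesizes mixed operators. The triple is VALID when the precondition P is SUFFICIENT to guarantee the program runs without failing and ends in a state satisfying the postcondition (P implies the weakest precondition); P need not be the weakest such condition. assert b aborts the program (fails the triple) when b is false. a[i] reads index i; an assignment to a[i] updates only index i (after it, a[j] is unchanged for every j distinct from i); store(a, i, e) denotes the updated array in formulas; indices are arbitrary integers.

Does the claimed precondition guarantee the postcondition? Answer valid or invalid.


Working backward. After the program, the postcondition 2*cnt - 1 ≤ 4 must hold; in canonical form it is 2*cnt ≤ 5.
Then branch requires 6*z < -18 ∧ 2*cnt ≤ 5; else branch requires 2*cnt ≤ 5.
Before the if: ((2*mem[0] > 3*cnt - 1 → 3*v < -5) → (6*z < -18 ∧ 2*cnt ≤ 5)) ∧ ((¬(2*mem[0] > 3*cnt - 1 → 3*v < -5)) → 2*cnt ≤ 5)
Before cnt := 2*v + 8: ((2*mem[0] > 6*v + 23 → 3*v < -5) → (6*z < -18 ∧ 4*v ≤ -11)) ∧ ((¬(2*mem[0] > 6*v + 23 → 3*v < -5)) → 4*v ≤ -11)
Before buf[v + 1] := 2*v + 1: ((2*mem[0] > 6*v + 23 → 3*v < -5) → (6*z < -18 ∧ 4*v ≤ -11)) ∧ ((¬(2*mem[0] > 6*v + 23 → 3*v < -5)) → 4*v ≤ -11)
The weakest precondition is ((2*mem[0] > 6*v + 23 → 3*v < -5) → (6*z < -18 ∧ 4*v ≤ -11)) ∧ ((¬(2*mem[0] > 6*v + 23 → 3*v < -5)) → 4*v ≤ -11).
Check whether 6*z < -18 ∧ v = -1 implies it.
Countermodel: at the initial state mem = {[0] = 0, elsewhere 0}, v = -1, z = -4, the precondition holds but the weakest precondition fails.
Answer: invalid


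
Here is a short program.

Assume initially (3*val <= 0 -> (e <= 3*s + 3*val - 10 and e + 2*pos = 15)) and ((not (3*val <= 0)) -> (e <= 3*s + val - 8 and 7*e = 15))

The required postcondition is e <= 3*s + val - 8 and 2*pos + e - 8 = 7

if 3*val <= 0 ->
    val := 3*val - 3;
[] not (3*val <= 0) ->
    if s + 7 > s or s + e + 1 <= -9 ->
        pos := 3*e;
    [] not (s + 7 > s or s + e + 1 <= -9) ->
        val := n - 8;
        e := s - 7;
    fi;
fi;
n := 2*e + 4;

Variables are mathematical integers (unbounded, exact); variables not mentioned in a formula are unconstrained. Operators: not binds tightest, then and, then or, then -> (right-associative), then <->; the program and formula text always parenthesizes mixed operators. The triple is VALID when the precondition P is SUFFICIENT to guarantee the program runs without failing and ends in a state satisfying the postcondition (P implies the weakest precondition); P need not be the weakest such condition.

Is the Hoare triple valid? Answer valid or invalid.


Working backward. After the program, the postcondition e <= 3*s + val - 8 and 2*pos + e - 8 = 7 must hold; in canonical form it is e <= 3*s + val - 8 and e + 2*pos = 15.
Before n := 2*e + 4: e <= 3*s + val - 8 and e + 2*pos = 15
Then branch requires e <= 3*s + 3*val - 11 and e + 2*pos = 15; else branch requires e <= 3*s + val - 8 and 7*e = 15.
Before the if: (3*val <= 0 -> (e <= 3*s + 3*val - 11 and e + 2*pos = 15)) and ((not (3*val <= 0)) -> (e <= 3*s + val - 8 and 7*e = 15))
The weakest precondition is (3*val <= 0 -> (e <= 3*s + 3*val - 11 and e + 2*pos = 15)) and ((not (3*val <= 0)) -> (e <= 3*s + val - 8 and 7*e = 15)).
Check whether (3*val <= 0 -> (e <= 3*s + 3*val - 10 and e + 2*pos = 15)) and ((not (3*val <= 0)) -> (e <= 3*s + val - 8 and 7*e = 15)) implies it.
Countermodel: at the initial state e = 11, pos = 2, s = 7, val = 0, the precondition holds but the weakest precondition fails.
Answer: invalid


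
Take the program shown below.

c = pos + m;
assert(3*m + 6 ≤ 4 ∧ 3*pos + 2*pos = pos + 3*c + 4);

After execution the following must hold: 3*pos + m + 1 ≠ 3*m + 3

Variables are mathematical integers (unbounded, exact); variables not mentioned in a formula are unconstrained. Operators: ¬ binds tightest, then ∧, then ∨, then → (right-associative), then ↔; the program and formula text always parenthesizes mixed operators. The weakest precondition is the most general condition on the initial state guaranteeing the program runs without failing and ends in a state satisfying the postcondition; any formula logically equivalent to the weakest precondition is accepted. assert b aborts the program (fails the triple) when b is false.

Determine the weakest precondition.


Working backward. After the program, the postcondition 3*pos + m + 1 ≠ 3*m + 3 must hold; in canonical form it is 3*pos ≠ 2*m + 2.
Before assert 3*m + 6 ≤ 4 ∧ 3*pos + 2*pos = pos + 3*c + 4: 3*m ≤ -2 ∧ 4*pos = 3*c + 4 ∧ 3*pos ≠ 2*m + 2
Before c := pos + m: 3*m ≤ -2 ∧ pos = 3*m + 4 ∧ 3*pos ≠ 2*m + 2
Answer: WP = 3*m ≤ -2 ∧ pos = 3*m + 4 ∧ 3*pos ≠ 2*m + 2


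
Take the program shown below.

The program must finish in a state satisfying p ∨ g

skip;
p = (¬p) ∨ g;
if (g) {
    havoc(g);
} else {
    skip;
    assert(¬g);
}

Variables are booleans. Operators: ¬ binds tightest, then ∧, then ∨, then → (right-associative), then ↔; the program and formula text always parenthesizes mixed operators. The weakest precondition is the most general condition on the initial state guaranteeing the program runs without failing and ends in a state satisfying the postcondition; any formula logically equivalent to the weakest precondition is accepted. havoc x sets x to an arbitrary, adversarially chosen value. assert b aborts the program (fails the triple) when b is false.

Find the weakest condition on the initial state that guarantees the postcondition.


Working backward. After the program, p ∨ g must hold.
Then branch requires p; else branch requires (¬g) ∧ (p ∨ g).
Before the if: (g → p) ∧ ((¬g) → ((¬g) ∧ (p ∨ g)))
Before p := (¬p) ∨ g: (g → ((¬p) ∨ g)) ∧ ((¬g) → ((¬g) ∧ ((¬p) ∨ g)))
Before skip: (g → ((¬p) ∨ g)) ∧ ((¬g) → ((¬g) ∧ ((¬p) ∨ g)))
Answer: WP = (g → ((¬p) ∨ g)) ∧ ((¬g) → ((¬g) ∧ ((¬p) ∨ g)))


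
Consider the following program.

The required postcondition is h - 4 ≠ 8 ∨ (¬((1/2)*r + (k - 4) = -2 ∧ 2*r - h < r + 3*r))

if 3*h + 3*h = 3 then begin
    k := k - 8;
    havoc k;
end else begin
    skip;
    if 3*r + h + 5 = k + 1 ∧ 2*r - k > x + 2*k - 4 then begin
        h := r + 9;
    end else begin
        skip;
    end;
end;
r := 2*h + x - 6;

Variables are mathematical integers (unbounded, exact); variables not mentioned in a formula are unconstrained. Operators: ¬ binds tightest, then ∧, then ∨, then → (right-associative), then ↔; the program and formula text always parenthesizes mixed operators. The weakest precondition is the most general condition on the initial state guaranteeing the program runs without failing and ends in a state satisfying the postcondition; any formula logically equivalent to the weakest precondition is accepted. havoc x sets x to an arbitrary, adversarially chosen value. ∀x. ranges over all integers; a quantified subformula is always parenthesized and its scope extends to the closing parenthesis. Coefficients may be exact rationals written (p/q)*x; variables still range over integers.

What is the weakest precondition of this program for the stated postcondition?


Working backward. After the program, the postcondition h - 4 ≠ 8 ∨ (¬((1/2)*r + (k - 4) = -2 ∧ 2*r - h < r + 3*r)) must hold; in canonical form it is h ≠ 12 ∨ (¬(k + (1/2)*r = 2 ∧ h + 2*r > 0)).
Before r := 2*h + x - 6: h ≠ 12 ∨ (¬(h + k + (1/2)*x = 5 ∧ 5*h + 2*x > 12))
Then branch requires ∀k_1. (h ≠ 12 ∨ (¬(h + k_1 + (1/2)*x = 5 ∧ 5*h + 2*x > 12))); else branch requires ((h + 3*r = k - 4 ∧ 2*r > 3*k + x - 4) → (r ≠ 3 ∨ (¬(k + r + (1/2)*x = -4 ∧ 5*r + 2*x > -33)))) ∧ ((¬(h + 3*r = k - 4 ∧ 2*r > 3*k + x - 4)) → (h ≠ 12 ∨ (¬(h + k + (1/2)*x = 5 ∧ 5*h + 2*x > 12)))).
Before the if: (6*h = 3 → (∀k_1. (h ≠ 12 ∨ (¬(h + k_1 + (1/2)*x = 5 ∧ 5*h + 2*x > 12))))) ∧ ((¬(6*h = 3)) → (((h + 3*r = k - 4 ∧ 2*r > 3*k + x - 4) → (r ≠ 3 ∨ (¬(k + r + (1/2)*x = -4 ∧ 5*r + 2*x > -33)))) ∧ ((¬(h + 3*r = k - 4 ∧ 2*r > 3*k + x - 4)) → (h ≠ 12 ∨ (¬(h + k + (1/2)*x = 5 ∧ 5*h + 2*x > 12))))))
Answer: WP = (6*h = 3 → (∀k_1. (h ≠ 12 ∨ (¬(h + k_1 + (1/2)*x = 5 ∧ 5*h + 2*x > 12))))) ∧ ((¬(6*h = 3)) → (((h + 3*r = k - 4 ∧ 2*r > 3*k + x - 4) → (r ≠ 3 ∨ (¬(k + r + (1/2)*x = -4 ∧ 5*r + 2*x > -33)))) ∧ ((¬(h + 3*r = k - 4 ∧ 2*r > 3*k + x - 4)) → (h ≠ 12 ∨ (¬(h + k + (1/2)*x = 5 ∧ 5*h + 2*x > 12))))))


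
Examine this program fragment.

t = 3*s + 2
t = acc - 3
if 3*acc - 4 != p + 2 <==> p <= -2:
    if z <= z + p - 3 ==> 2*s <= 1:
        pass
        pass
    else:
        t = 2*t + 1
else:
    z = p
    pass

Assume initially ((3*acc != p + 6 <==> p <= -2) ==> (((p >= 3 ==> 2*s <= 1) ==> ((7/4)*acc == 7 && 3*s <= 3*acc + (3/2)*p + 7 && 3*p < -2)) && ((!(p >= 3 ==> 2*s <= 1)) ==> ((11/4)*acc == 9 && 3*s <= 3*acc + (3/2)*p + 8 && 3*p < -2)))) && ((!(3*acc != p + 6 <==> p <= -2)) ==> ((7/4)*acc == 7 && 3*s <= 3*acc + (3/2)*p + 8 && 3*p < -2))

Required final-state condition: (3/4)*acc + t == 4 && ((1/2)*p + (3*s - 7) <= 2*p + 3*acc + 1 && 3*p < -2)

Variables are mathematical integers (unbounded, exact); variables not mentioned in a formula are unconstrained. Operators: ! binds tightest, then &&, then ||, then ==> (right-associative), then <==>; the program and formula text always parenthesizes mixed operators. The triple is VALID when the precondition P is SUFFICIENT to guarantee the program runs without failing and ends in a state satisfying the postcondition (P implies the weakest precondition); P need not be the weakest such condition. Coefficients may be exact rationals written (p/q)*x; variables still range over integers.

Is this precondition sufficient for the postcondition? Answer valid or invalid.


Working backward. After the program, the postcondition (3/4)*acc + t == 4 && ((1/2)*p + (3*s - 7) <= 2*p + 3*acc + 1 && 3*p < -2) must hold; in canonical form it is (3/4)*acc + t == 4 && 3*s <= 3*acc + (3/2)*p + 8 && 3*p < -2.
Then branch requires ((p >= 3 ==> 2*s <= 1) ==> ((3/4)*acc + t == 4 && 3*s <= 3*acc + (3/2)*p + 8 && 3*p < -2)) && ((!(p >= 3 ==> 2*s <= 1)) ==> ((3/4)*acc + 2*t == 3 && 3*s <= 3*acc + (3/2)*p + 8 && 3*p < -2)); else branch requires (3/4)*acc + t == 4 && 3*s <= 3*acc + (3/2)*p + 8 && 3*p < -2.
Before the if: ((3*acc != p + 6 <==> p <= -2) ==> (((p >= 3 ==> 2*s <= 1) ==> ((3/4)*acc + t == 4 && 3*s <= 3*acc + (3/2)*p + 8 && 3*p < -2)) && ((!(p >= 3 ==> 2*s <= 1)) ==> ((3/4)*acc + 2*t == 3 && 3*s <= 3*acc + (3/2)*p + 8 && 3*p < -2)))) && ((!(3*acc != p + 6 <==> p <= -2)) ==> ((3/4)*acc + t == 4 && 3*s <= 3*acc + (3/2)*p + 8 && 3*p < -2))
Before t := acc - 3: ((3*acc != p + 6 <==> p <= -2) ==> (((p >= 3 ==> 2*s <= 1) ==> ((7/4)*acc == 7 && 3*s <= 3*acc + (3/2)*p + 8 && 3*p < -2)) && ((!(p >= 3 ==> 2*s <= 1)) ==> ((11/4)*acc == 9 && 3*s <= 3*acc + (3/2)*p + 8 && 3*p < -2)))) && ((!(3*acc != p + 6 <==> p <= -2)) ==> ((7/4)*acc == 7 && 3*s <= 3*acc + (3/2)*p + 8 && 3*p < -2))
Before t := 3*s + 2: ((3*acc != p + 6 <==> p <= -2) ==> (((p >= 3 ==> 2*s <= 1) ==> ((7/4)*acc == 7 && 3*s <= 3*acc + (3/2)*p + 8 && 3*p < -2)) && ((!(p >= 3 ==> 2*s <= 1)) ==> ((11/4)*acc == 9 && 3*s <= 3*acc + (3/2)*p + 8 && 3*p < -2)))) && ((!(3*acc != p + 6 <==> p <= -2)) ==> ((7/4)*acc == 7 && 3*s <= 3*acc + (3/2)*p + 8 && 3*p < -2))
The weakest precondition is ((3*acc != p + 6 <==> p <= -2) ==> (((p >= 3 ==> 2*s <= 1) ==> ((7/4)*acc == 7 && 3*s <= 3*acc + (3/2)*p + 8 && 3*p < -2)) && ((!(p >= 3 ==> 2*s <= 1)) ==> ((11/4)*acc == 9 && 3*s <= 3*acc + (3/2)*p + 8 && 3*p < -2)))) && ((!(3*acc != p + 6 <==> p <= -2)) ==> ((7/4)*acc == 7 && 3*s <= 3*acc + (3/2)*p + 8 && 3*p < -2)).
Check whether ((3*acc != p + 6 <==> p <= -2) ==> (((p >= 3 ==> 2*s <= 1) ==> ((7/4)*acc == 7 && 3*s <= 3*acc + (3/2)*p + 7 && 3*p < -2)) && ((!(p >= 3 ==> 2*s <= 1)) ==> ((11/4)*acc == 9 && 3*s <= 3*acc + (3/2)*p + 8 && 3*p < -2)))) && ((!(3*acc != p + 6 <==> p <= -2)) ==> ((7/4)*acc == 7 && 3*s <= 3*acc + (3/2)*p + 8 && 3*p < -2)) implies it.
Every state satisfying the precondition satisfies the weakest precondition: the implication holds.
Answer: valid


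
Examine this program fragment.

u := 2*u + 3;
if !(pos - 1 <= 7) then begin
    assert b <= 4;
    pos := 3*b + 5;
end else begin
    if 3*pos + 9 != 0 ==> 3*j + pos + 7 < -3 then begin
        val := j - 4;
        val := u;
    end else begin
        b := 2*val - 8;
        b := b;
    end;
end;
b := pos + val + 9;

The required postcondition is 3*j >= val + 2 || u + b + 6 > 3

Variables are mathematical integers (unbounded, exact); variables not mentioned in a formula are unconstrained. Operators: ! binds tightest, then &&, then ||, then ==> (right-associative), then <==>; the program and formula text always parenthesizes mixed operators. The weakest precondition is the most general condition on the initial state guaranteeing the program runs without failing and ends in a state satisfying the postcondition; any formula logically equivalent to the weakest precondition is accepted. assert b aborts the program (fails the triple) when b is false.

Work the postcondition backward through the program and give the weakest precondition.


Working backward. After the program, the postcondition 3*j >= val + 2 || u + b + 6 > 3 must hold; in canonical form it is 3*j >= val + 2 || b + u > -3.
Before b := pos + val + 9: 3*j >= val + 2 || pos + u + val > -12
Then branch requires b <= 4 && (3*j >= val + 2 || 3*b + u + val > -17); else branch requires ((3*pos != -9 ==> 3*j + pos < -10) ==> (3*j >= u + 2 || pos + 2*u > -12)) && ((!(3*pos != -9 ==> 3*j + pos < -10)) ==> (3*j >= val + 2 || pos + u + val > -12)).
Before the if: ((!(pos <= 8)) ==> (b <= 4 && (3*j >= val + 2 || 3*b + u + val > -17))) && (pos <= 8 ==> (((3*pos != -9 ==> 3*j + pos < -10) ==> (3*j >= u + 2 || pos + 2*u > -12)) && ((!(3*pos != -9 ==> 3*j + pos < -10)) ==> (3*j >= val + 2 || pos + u + val > -12))))
Before u := 2*u + 3: ((!(pos <= 8)) ==> (b <= 4 && (3*j >= val + 2 || 3*b + 2*u + val > -20))) && (pos <= 8 ==> (((3*pos != -9 ==> 3*j + pos < -10) ==> (3*j >= 2*u + 5 || pos + 4*u > -18)) && ((!(3*pos != -9 ==> 3*j + pos < -10)) ==> (3*j >= val + 2 || pos + 2*u + val > -15))))
Answer: WP = ((!(pos <= 8)) ==> (b <= 4 && (3*j >= val + 2 || 3*b + 2*u + val > -20))) && (pos <= 8 ==> (((3*pos != -9 ==> 3*j + pos < -10) ==> (3*j >= 2*u + 5 || pos + 4*u > -18)) && ((!(3*pos != -9 ==> 3*j + pos < -10)) ==> (3*j >= val + 2 || pos + 2*u + val > -15))))


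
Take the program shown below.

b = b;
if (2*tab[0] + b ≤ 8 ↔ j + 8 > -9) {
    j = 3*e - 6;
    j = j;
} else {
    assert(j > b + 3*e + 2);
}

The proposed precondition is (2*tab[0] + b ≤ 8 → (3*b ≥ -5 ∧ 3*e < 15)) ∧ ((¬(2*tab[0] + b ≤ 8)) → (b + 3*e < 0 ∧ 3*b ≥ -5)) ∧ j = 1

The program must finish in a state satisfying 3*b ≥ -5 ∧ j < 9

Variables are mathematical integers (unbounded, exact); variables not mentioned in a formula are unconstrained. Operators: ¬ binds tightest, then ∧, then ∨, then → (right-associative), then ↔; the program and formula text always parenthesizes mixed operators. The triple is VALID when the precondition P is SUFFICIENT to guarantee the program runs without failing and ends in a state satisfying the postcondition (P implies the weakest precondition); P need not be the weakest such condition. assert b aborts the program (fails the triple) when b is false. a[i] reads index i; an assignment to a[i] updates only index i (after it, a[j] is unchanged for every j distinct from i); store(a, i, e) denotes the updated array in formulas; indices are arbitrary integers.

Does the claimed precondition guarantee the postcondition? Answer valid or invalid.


Working backward. After the program, 3*b ≥ -5 ∧ j < 9 must hold.
Then branch requires 3*b ≥ -5 ∧ 3*e < 15; else branch requires j > b + 3*e + 2 ∧ 3*b ≥ -5 ∧ j < 9.
Before the if: ((2*tab[0] + b ≤ 8 ↔ j > -17) → (3*b ≥ -5 ∧ 3*e < 15)) ∧ ((¬(2*tab[0] + b ≤ 8 ↔ j > -17)) → (j > b + 3*e + 2 ∧ 3*b ≥ -5 ∧ j < 9))
Before b := b: ((2*tab[0] + b ≤ 8 ↔ j > -17) → (3*b ≥ -5 ∧ 3*e < 15)) ∧ ((¬(2*tab[0] + b ≤ 8 ↔ j > -17)) → (j > b + 3*e + 2 ∧ 3*b ≥ -5 ∧ j < 9))
The weakest precondition is ((2*tab[0] + b ≤ 8 ↔ j > -17) → (3*b ≥ -5 ∧ 3*e < 15)) ∧ ((¬(2*tab[0] + b ≤ 8 ↔ j > -17)) → (j > b + 3*e + 2 ∧ 3*b ≥ -5 ∧ j < 9)).
Check whether (2*tab[0] + b ≤ 8 → (3*b ≥ -5 ∧ 3*e < 15)) ∧ ((¬(2*tab[0] + b ≤ 8)) → (b + 3*e < 0 ∧ 3*b ≥ -5)) ∧ j = 1 implies it.
Countermodel: at the initial state b = -1, e = 0, j = 1, tab = {[0] = 5, elsewhere 5}, the precondition holds but the weakest precondition fails.
Answer: invalid


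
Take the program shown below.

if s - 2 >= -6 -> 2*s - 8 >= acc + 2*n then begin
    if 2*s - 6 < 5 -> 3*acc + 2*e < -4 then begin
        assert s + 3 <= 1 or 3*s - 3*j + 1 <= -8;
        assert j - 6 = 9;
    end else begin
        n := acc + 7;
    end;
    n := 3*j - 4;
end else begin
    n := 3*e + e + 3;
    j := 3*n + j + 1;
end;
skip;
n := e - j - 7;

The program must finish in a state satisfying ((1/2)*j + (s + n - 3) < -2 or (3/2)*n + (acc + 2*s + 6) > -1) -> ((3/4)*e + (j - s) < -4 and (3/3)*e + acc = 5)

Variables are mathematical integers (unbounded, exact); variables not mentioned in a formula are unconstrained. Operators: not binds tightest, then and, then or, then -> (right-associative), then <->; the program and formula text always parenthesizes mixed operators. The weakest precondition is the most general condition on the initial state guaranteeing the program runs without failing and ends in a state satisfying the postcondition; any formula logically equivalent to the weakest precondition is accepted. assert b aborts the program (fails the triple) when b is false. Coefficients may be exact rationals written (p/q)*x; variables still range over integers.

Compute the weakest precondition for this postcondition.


Working backward. After the program, the postcondition ((1/2)*j + (s + n - 3) < -2 or (3/2)*n + (acc + 2*s + 6) > -1) -> ((3/4)*e + (j - s) < -4 and (3/3)*e + acc = 5) must hold; in canonical form it is ((1/2)*j + n + s < 1 or acc + (3/2)*n + 2*s > -7) -> ((3/4)*e + j < s - 4 and acc + e = 5).
Before n := e - j - 7: (e + s < (1/2)*j + 8 or acc + (3/2)*e + 2*s > (3/2)*j + 7/2) -> ((3/4)*e + j < s - 4 and acc + e = 5)
Before skip: (e + s < (1/2)*j + 8 or acc + (3/2)*e + 2*s > (3/2)*j + 7/2) -> ((3/4)*e + j < s - 4 and acc + e = 5)
Then branch requires ((2*s < 11 -> 3*acc + 2*e < -4) -> ((s <= -2 or 3*s <= 3*j - 9) and j = 15 and ((e + s < (1/2)*j + 8 or acc + (3/2)*e + 2*s > (3/2)*j + 7/2) -> ((3/4)*e + j < s - 4 and acc + e = 5)))) and ((not (2*s < 11 -> 3*acc + 2*e < -4)) -> ((e + s < (1/2)*j + 8 or acc + (3/2)*e + 2*s > (3/2)*j + 7/2) -> ((3/4)*e + j < s - 4 and acc + e = 5))); else branch requires (s < 5*e + (1/2)*j + 13 or acc + 2*s > (33/2)*e + (3/2)*j + 37/2) -> ((51/4)*e + j < s - 14 and acc + e = 5).
Before the if: ((s >= -4 -> 2*s >= acc + 2*n + 8) -> (((2*s < 11 -> 3*acc + 2*e < -4) -> ((s <= -2 or 3*s <= 3*j - 9) and j = 15 and ((e + s < (1/2)*j + 8 or acc + (3/2)*e + 2*s > (3/2)*j + 7/2) -> ((3/4)*e + j < s - 4 and acc + e = 5)))) and ((not (2*s < 11 -> 3*acc + 2*e < -4)) -> ((e + s < (1/2)*j + 8 or acc + (3/2)*e + 2*s > (3/2)*j + 7/2) -> ((3/4)*e + j < s - 4 and acc + e = 5))))) and ((not (s >= -4 -> 2*s >= acc + 2*n + 8)) -> ((s < 5*e + (1/2)*j + 13 or acc + 2*s > (33/2)*e + (3/2)*j + 37/2) -> ((51/4)*e + j < s - 14 and acc + e = 5)))
Answer: WP = ((s >= -4 -> 2*s >= acc + 2*n + 8) -> (((2*s < 11 -> 3*acc + 2*e < -4) -> ((s <= -2 or 3*s <= 3*j - 9) and j = 15 and ((e + s < (1/2)*j + 8 or acc + (3/2)*e + 2*s > (3/2)*j + 7/2) -> ((3/4)*e + j < s - 4 and acc + e = 5)))) and ((not (2*s < 11 -> 3*acc + 2*e < -4)) -> ((e + s < (1/2)*j + 8 or acc + (3/2)*e + 2*s > (3/2)*j + 7/2) -> ((3/4)*e + j < s - 4 and acc + e = 5))))) and ((not (s >= -4 -> 2*s >= acc + 2*n + 8)) -> ((s < 5*e + (1/2)*j + 13 or acc + 2*s > (33/2)*e + (3/2)*j + 37/2) -> ((51/4)*e + j < s - 14 and acc + e = 5)))


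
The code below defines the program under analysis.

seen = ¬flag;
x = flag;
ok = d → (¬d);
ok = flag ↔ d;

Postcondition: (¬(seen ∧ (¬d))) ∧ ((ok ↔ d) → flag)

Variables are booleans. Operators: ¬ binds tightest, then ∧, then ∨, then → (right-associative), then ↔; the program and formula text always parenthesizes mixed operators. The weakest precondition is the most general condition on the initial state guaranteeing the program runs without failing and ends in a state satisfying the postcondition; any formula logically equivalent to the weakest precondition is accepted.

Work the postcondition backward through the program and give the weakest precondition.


Working backward. After the program, (¬(seen ∧ (¬d))) ∧ ((ok ↔ d) → flag) must hold.
Before ok := flag ↔ d: (¬(seen ∧ (¬d))) ∧ (((flag ↔ d) ↔ d) → flag)
Before ok := d → (¬d): (¬(seen ∧ (¬d))) ∧ (((flag ↔ d) ↔ d) → flag)
Before x := flag: (¬(seen ∧ (¬d))) ∧ (((flag ↔ d) ↔ d) → flag)
Before seen := ¬flag: (¬((¬flag) ∧ (¬d))) ∧ (((flag ↔ d) ↔ d) → flag)
Answer: WP = (¬((¬flag) ∧ (¬d))) ∧ (((flag ↔ d) ↔ d) → flag)


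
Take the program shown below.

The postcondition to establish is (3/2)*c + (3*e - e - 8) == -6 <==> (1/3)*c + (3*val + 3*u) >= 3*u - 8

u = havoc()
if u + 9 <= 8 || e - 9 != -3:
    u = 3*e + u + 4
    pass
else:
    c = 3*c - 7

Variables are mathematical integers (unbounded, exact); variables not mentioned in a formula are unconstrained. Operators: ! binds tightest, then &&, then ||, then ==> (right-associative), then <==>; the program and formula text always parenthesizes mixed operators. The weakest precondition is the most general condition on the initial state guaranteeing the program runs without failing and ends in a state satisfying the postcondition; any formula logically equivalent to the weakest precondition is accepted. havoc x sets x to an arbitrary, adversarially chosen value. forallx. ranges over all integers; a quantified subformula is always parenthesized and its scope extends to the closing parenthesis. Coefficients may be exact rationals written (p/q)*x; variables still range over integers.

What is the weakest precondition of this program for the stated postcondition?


Working backward. After the program, the postcondition (3/2)*c + (3*e - e - 8) == -6 <==> (1/3)*c + (3*val + 3*u) >= 3*u - 8 must hold; in canonical form it is (3/2)*c + 2*e == 2 <==> (1/3)*c + 3*val >= -8.
Then branch requires (3/2)*c + 2*e == 2 <==> (1/3)*c + 3*val >= -8; else branch requires (9/2)*c + 2*e == 25/2 <==> c + 3*val >= -17/3.
Before the if: ((u <= -1 || e != 6) ==> ((3/2)*c + 2*e == 2 <==> (1/3)*c + 3*val >= -8)) && ((!(u <= -1 || e != 6)) ==> ((9/2)*c + 2*e == 25/2 <==> c + 3*val >= -17/3))
Before havoc u: forall u_1. (((u_1 <= -1 || e != 6) ==> ((3/2)*c + 2*e == 2 <==> (1/3)*c + 3*val >= -8)) && ((!(u_1 <= -1 || e != 6)) ==> ((9/2)*c + 2*e == 25/2 <==> c + 3*val >= -17/3)))
Answer: WP = forall u_1. (((u_1 <= -1 || e != 6) ==> ((3/2)*c + 2*e == 2 <==> (1/3)*c + 3*val >= -8)) && ((!(u_1 <= -1 || e != 6)) ==> ((9/2)*c + 2*e == 25/2 <==> c + 3*val >= -17/3)))


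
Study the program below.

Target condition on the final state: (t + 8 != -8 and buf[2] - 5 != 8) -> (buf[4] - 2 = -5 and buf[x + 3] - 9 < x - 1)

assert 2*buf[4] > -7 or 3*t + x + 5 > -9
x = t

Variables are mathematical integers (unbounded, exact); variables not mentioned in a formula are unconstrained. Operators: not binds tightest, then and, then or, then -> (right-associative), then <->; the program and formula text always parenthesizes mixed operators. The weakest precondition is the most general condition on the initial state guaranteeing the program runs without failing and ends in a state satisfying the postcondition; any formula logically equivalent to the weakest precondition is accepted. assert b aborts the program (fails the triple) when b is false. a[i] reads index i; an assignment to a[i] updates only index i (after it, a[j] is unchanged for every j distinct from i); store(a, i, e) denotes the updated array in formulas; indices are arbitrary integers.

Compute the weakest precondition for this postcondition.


Working backward. After the program, the postcondition (t + 8 != -8 and buf[2] - 5 != 8) -> (buf[4] - 2 = -5 and buf[x + 3] - 9 < x - 1) must hold; in canonical form it is (t != -16 and buf[2] != 13) -> (buf[4] = -3 and buf[x + 3] < x + 8).
Before x := t: (t != -16 and buf[2] != 13) -> (buf[4] = -3 and buf[t + 3] < t + 8)
Before assert 2*buf[4] > -7 or 3*t + x + 5 > -9: (2*buf[4] > -7 or 3*t + x > -14) and ((t != -16 and buf[2] != 13) -> (buf[4] = -3 and buf[t + 3] < t + 8))
Answer: WP = (2*buf[4] > -7 or 3*t + x > -14) and ((t != -16 and buf[2] != 13) -> (buf[4] = -3 and buf[t + 3] < t + 8))


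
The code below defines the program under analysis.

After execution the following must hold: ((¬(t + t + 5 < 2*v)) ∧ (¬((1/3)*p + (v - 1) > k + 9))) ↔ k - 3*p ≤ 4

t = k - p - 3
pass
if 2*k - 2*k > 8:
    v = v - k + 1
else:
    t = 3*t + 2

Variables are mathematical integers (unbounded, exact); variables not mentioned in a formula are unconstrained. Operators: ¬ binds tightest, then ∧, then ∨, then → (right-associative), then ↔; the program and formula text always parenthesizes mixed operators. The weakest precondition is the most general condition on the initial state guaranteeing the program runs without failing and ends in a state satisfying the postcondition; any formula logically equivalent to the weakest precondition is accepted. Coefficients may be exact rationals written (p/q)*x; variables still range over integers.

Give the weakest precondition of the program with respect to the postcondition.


Working backward. After the program, the postcondition ((¬(t + t + 5 < 2*v)) ∧ (¬((1/3)*p + (v - 1) > k + 9))) ↔ k - 3*p ≤ 4 must hold; in canonical form it is ((¬(2*t < 2*v - 5)) ∧ (¬((1/3)*p + v > k + 10))) ↔ k ≤ 3*p + 4.
Then branch requires ((¬(2*k + 2*t < 2*v - 3)) ∧ (¬((1/3)*p + v > 2*k + 9))) ↔ k ≤ 3*p + 4; else branch requires ((¬(6*t < 2*v - 9)) ∧ (¬((1/3)*p + v > k + 10))) ↔ k ≤ 3*p + 4.
Before the if: ((¬(6*t < 2*v - 9)) ∧ (¬((1/3)*p + v > k + 10))) ↔ k ≤ 3*p + 4
Before skip: ((¬(6*t < 2*v - 9)) ∧ (¬((1/3)*p + v > k + 10))) ↔ k ≤ 3*p + 4
Before t := k - p - 3: ((¬(6*k < 6*p + 2*v + 9)) ∧ (¬((1/3)*p + v > k + 10))) ↔ k ≤ 3*p + 4
Answer: WP = ((¬(6*k < 6*p + 2*v + 9)) ∧ (¬((1/3)*p + v > k + 10))) ↔ k ≤ 3*p + 4


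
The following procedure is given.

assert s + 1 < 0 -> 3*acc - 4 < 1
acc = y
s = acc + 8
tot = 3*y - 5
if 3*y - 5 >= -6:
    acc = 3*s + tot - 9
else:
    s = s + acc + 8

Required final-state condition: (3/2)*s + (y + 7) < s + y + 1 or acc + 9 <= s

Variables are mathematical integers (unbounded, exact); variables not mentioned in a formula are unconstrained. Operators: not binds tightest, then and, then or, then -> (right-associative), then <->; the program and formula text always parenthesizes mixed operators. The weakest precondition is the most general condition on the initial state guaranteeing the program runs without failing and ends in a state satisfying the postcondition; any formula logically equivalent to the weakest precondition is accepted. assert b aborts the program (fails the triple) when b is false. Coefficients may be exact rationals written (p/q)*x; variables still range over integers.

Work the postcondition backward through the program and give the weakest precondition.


Working backward. After the program, the postcondition (3/2)*s + (y + 7) < s + y + 1 or acc + 9 <= s must hold; in canonical form it is (1/2)*s < -6 or acc <= s - 9.
Then branch requires (1/2)*s < -6 or 2*s + tot <= 0; else branch requires (1/2)*acc + (1/2)*s < -10 or s >= 1.
Before the if: (3*y >= -1 -> ((1/2)*s < -6 or 2*s + tot <= 0)) and ((not (3*y >= -1)) -> ((1/2)*acc + (1/2)*s < -10 or s >= 1))
Before tot := 3*y - 5: (3*y >= -1 -> ((1/2)*s < -6 or 2*s + 3*y <= 5)) and ((not (3*y >= -1)) -> ((1/2)*acc + (1/2)*s < -10 or s >= 1))
Before s := acc + 8: (3*y >= -1 -> ((1/2)*acc < -10 or 2*acc + 3*y <= -11)) and ((not (3*y >= -1)) -> (acc < -14 or acc >= -7))
Before acc := y: (3*y >= -1 -> ((1/2)*y < -10 or 5*y <= -11)) and ((not (3*y >= -1)) -> (y < -14 or y >= -7))
Before assert s + 1 < 0 -> 3*acc - 4 < 1: (s < -1 -> 3*acc < 5) and (3*y >= -1 -> ((1/2)*y < -10 or 5*y <= -11)) and ((not (3*y >= -1)) -> (y < -14 or y >= -7))
Answer: WP = (s < -1 -> 3*acc < 5) and (3*y >= -1 -> ((1/2)*y < -10 or 5*y <= -11)) and ((not (3*y >= -1)) -> (y < -14 or y >= -7))


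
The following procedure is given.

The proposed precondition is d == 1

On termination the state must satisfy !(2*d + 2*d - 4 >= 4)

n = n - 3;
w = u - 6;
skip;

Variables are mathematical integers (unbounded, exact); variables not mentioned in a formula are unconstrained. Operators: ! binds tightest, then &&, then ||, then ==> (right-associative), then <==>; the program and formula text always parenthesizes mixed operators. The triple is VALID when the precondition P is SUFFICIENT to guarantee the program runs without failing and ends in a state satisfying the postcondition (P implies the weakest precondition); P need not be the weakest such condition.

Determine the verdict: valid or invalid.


Working backward. After the program, the postcondition !(2*d + 2*d - 4 >= 4) must hold; in canonical form it is !(4*d >= 8).
Before skip: !(4*d >= 8)
Before w := u - 6: !(4*d >= 8)
Before n := n - 3: !(4*d >= 8)
The weakest precondition is !(4*d >= 8).
Check whether d == 1 implies it.
Every state satisfying the precondition satisfies the weakest precondition: the implication holds.
Answer: valid


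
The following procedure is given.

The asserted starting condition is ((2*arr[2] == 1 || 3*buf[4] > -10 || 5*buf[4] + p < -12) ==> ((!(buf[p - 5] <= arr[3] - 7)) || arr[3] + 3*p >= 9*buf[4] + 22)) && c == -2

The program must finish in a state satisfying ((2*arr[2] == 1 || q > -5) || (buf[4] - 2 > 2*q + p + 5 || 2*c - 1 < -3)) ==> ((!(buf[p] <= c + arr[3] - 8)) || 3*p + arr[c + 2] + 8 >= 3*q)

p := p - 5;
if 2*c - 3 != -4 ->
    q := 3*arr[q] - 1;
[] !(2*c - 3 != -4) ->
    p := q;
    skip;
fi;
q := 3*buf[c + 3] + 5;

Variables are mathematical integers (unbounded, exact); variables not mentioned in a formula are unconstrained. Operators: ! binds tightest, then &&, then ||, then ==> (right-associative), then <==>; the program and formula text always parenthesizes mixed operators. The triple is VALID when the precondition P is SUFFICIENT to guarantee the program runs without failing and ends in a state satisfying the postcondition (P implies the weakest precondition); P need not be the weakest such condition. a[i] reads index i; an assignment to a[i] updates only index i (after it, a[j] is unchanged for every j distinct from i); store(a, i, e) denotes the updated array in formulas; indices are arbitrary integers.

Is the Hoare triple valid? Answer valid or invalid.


Working backward. After the program, the postcondition ((2*arr[2] == 1 || q > -5) || (buf[4] - 2 > 2*q + p + 5 || 2*c - 1 < -3)) ==> ((!(buf[p] <= c + arr[3] - 8)) || 3*p + arr[c + 2] + 8 >= 3*q) must hold; in canonical form it is (2*arr[2] == 1 || q > -5 || buf[4] > p + 2*q + 7 || 2*c < -2) ==> ((!(buf[p] <= arr[3] + c - 8)) || arr[c + 2] + 3*p >= 3*q - 8).
Before q := 3*buf[c + 3] + 5: (2*arr[2] == 1 || 3*buf[c + 3] > -10 || buf[4] > 6*buf[c + 3] + p + 17 || 2*c < -2) ==> ((!(buf[p] <= arr[3] + c - 8)) || arr[c + 2] + 3*p >= 9*buf[c + 3] + 7)
Then branch requires (2*arr[2] == 1 || 3*buf[c + 3] > -10 || buf[4] > 6*buf[c + 3] + p + 17 || 2*c < -2) ==> ((!(buf[p] <= arr[3] + c - 8)) || arr[c + 2] + 3*p >= 9*buf[c + 3] + 7); else branch requires (2*arr[2] == 1 || 3*buf[c + 3] > -10 || buf[4] > 6*buf[c + 3] + q + 17 || 2*c < -2) ==> ((!(buf[q] <= arr[3] + c - 8)) || arr[c + 2] + 3*q >= 9*buf[c + 3] + 7).
Before the if: (2*c != -1 ==> ((2*arr[2] == 1 || 3*buf[c + 3] > -10 || buf[4] > 6*buf[c + 3] + p + 17 || 2*c < -2) ==> ((!(buf[p] <= arr[3] + c - 8)) || arr[c + 2] + 3*p >= 9*buf[c + 3] + 7))) && ((!(2*c != -1)) ==> ((2*arr[2] == 1 || 3*buf[c + 3] > -10 || buf[4] > 6*buf[c + 3] + q + 17 || 2*c < -2) ==> ((!(buf[q] <= arr[3] + c - 8)) || arr[c + 2] + 3*q >= 9*buf[c + 3] + 7)))
Before p := p - 5: (2*c != -1 ==> ((2*arr[2] == 1 || 3*buf[c + 3] > -10 || buf[4] > 6*buf[c + 3] + p + 12 || 2*c < -2) ==> ((!(buf[p - 5] <= arr[3] + c - 8)) || arr[c + 2] + 3*p >= 9*buf[c + 3] + 22))) && ((!(2*c != -1)) ==> ((2*arr[2] == 1 || 3*buf[c + 3] > -10 || buf[4] > 6*buf[c + 3] + q + 17 || 2*c < -2) ==> ((!(buf[q] <= arr[3] + c - 8)) || arr[c + 2] + 3*q >= 9*buf[c + 3] + 7)))
The weakest precondition is (2*c != -1 ==> ((2*arr[2] == 1 || 3*buf[c + 3] > -10 || buf[4] > 6*buf[c + 3] + p + 12 || 2*c < -2) ==> ((!(buf[p - 5] <= arr[3] + c - 8)) || arr[c + 2] + 3*p >= 9*buf[c + 3] + 22))) && ((!(2*c != -1)) ==> ((2*arr[2] == 1 || 3*buf[c + 3] > -10 || buf[4] > 6*buf[c + 3] + q + 17 || 2*c < -2) ==> ((!(buf[q] <= arr[3] + c - 8)) || arr[c + 2] + 3*q >= 9*buf[c + 3] + 7))).
Check whether ((2*arr[2] == 1 || 3*buf[4] > -10 || 5*buf[4] + p < -12) ==> ((!(buf[p - 5] <= arr[3] - 7)) || arr[3] + 3*p >= 9*buf[4] + 22)) && c == -2 implies it.
Countermodel: at the initial state arr = {[0] = -3, [1] = 6516, [2] = 6516, [3] = 6516, [4] = 6516, [232818] = 6516, elsewhere 6516}, buf = {[0] = 6506, [1] = 77605, [2] = 6506, [3] = 6506, [4] = -46567, [232818] = 6506, elsewhere 6506}, c = -2, p = 232823, q = 0, the precondition holds but the weakest precondition fails.
Answer: invalid


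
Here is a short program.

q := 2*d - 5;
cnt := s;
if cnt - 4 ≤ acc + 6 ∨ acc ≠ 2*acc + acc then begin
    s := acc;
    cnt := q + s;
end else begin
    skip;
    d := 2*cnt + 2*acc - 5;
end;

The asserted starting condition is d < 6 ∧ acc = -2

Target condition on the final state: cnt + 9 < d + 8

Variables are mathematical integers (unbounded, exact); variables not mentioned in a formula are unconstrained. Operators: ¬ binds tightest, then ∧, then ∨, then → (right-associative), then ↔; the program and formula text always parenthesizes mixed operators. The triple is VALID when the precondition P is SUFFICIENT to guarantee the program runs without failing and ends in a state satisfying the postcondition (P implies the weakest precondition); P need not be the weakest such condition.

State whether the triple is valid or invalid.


Working backward. After the program, the postcondition cnt + 9 < d + 8 must hold; in canonical form it is cnt < d - 1.
Then branch requires acc + q < d - 1; else branch requires 2*acc + cnt > 6.
Before the if: ((cnt ≤ acc + 10 ∨ 2*acc ≠ 0) → acc + q < d - 1) ∧ ((¬(cnt ≤ acc + 10 ∨ 2*acc ≠ 0)) → 2*acc + cnt > 6)
Before cnt := s: ((s ≤ acc + 10 ∨ 2*acc ≠ 0) → acc + q < d - 1) ∧ ((¬(s ≤ acc + 10 ∨ 2*acc ≠ 0)) → 2*acc + s > 6)
Before q := 2*d - 5: ((s ≤ acc + 10 ∨ 2*acc ≠ 0) → acc + d < 4) ∧ ((¬(s ≤ acc + 10 ∨ 2*acc ≠ 0)) → 2*acc + s > 6)
The weakest precondition is ((s ≤ acc + 10 ∨ 2*acc ≠ 0) → acc + d < 4) ∧ ((¬(s ≤ acc + 10 ∨ 2*acc ≠ 0)) → 2*acc + s > 6).
Check whether d < 6 ∧ acc = -2 implies it.
Every state satisfying the precondition satisfies the weakest precondition: the implication holds.
Answer: valid
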